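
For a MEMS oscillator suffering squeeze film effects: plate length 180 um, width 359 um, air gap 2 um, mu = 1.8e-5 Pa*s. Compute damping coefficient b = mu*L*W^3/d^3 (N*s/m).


Step 1: Convert to SI.
L = 180e-6 m, W = 359e-6 m, d = 2e-6 m
Step 2: W^3 = (359e-6)^3 = 4.63e-11 m^3
Step 3: d^3 = (2e-6)^3 = 8.00e-18 m^3
Step 4: b = 1.8e-5 * 180e-6 * 4.63e-11 / 8.00e-18
b = 1.87e-02 N*s/m


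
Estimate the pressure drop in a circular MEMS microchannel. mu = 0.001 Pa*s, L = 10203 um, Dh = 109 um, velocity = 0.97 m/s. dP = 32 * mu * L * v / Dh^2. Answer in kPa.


Step 1: Convert to SI: L = 10203e-6 m, Dh = 109e-6 m
Step 2: dP = 32 * 0.001 * 10203e-6 * 0.97 / (109e-6)^2
Step 3: dP = 26656.10 Pa
Step 4: Convert to kPa: dP = 26.66 kPa


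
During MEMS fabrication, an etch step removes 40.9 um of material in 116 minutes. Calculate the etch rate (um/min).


Step 1: Etch rate = depth / time
Step 2: rate = 40.9 / 116
rate = 0.353 um/min


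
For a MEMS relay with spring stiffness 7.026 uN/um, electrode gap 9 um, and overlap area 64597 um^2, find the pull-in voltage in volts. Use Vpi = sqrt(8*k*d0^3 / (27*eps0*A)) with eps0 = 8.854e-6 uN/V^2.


Step 1: Compute numerator: 8 * k * d0^3 = 8 * 7.026 * 9^3 = 40975.632
Step 2: Compute denominator: 27 * eps0 * A = 27 * 8.854e-6 * 64597 = 15.44243
Step 3: Vpi = sqrt(40975.632 / 15.44243)
Vpi = 51.51 V


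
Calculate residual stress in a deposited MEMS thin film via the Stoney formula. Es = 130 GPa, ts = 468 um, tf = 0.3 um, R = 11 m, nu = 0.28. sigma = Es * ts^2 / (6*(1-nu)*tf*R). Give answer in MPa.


Step 1: Compute numerator: Es * ts^2 = 130 * 468^2 = 28473120 (GPa*um^2)
Step 2: Compute denominator (R in um): 6*(1-nu)*tf*R = 6*0.72*0.3*11e6 = 14256000.0 (um^2)
Step 3: sigma (GPa) = 28473120 / 14256000.0 = 1.997273e+00 GPa
Step 4: Convert to MPa (x1000): sigma = 1997.3 MPa


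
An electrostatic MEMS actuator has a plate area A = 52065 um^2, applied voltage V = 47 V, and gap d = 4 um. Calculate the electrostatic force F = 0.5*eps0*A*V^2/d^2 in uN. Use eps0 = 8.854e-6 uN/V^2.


Step 1: Identify parameters.
eps0 = 8.854e-6 uN/V^2, A = 52065 um^2, V = 47 V, d = 4 um
Step 2: Compute V^2 = 47^2 = 2209
Step 3: Compute d^2 = 4^2 = 16
Step 4: F = 0.5 * 8.854e-6 * 52065 * 2209 / 16
F = 31.822 uN


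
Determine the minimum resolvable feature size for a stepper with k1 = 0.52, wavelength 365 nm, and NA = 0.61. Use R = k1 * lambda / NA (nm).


Step 1: Identify values: k1 = 0.52, lambda = 365 nm, NA = 0.61
Step 2: R = k1 * lambda / NA
R = 0.52 * 365 / 0.61
R = 311.1 nm


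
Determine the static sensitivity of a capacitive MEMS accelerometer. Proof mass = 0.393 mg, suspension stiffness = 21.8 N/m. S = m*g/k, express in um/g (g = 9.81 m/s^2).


Step 1: Convert mass: m = 0.393 mg = 3.93e-07 kg
Step 2: S = m * g / k = 3.93e-07 * 9.81 / 21.8
Step 3: S = 1.77e-07 m/g
Step 4: Convert to um/g: S = 0.177 um/g


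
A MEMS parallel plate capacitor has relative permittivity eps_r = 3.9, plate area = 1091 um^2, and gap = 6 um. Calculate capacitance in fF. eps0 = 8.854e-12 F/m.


Step 1: Convert area to m^2: A = 1091e-12 m^2
Step 2: Convert gap to m: d = 6e-6 m
Step 3: C = eps0 * eps_r * A / d
C = 8.854e-12 * 3.9 * 1091e-12 / 6e-6
Step 4: Convert to fF (multiply by 1e15).
C = 6.28 fF


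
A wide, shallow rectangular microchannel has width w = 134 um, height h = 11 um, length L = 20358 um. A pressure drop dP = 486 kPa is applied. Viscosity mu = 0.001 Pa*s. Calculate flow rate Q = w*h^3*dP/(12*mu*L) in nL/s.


Step 1: Convert all dimensions to SI (meters).
w = 134e-6 m, h = 11e-6 m, L = 20358e-6 m, dP = 486e3 Pa
Step 2: Q = w * h^3 * dP / (12 * mu * L)
Q = 134e-6 * (11e-6)^3 * 486e3 / (12 * 0.001 * 20358e-6) = 3.5481565e-10 m^3/s
Step 3: Convert Q from m^3/s to nL/s (1 m^3 = 1e12 nL, so multiply by 1e12).
Q = 354.816 nL/s


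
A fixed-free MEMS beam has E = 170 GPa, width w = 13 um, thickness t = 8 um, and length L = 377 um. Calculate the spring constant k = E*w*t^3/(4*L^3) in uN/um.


Step 1: Convert E to consistent units (1 GPa = 1000 uN/um^2).
E = 170 GPa = 170000 uN/um^2
Step 2: Compute t^3 = 8^3 = 512
Step 3: Compute L^3 = 377^3 = 53582633
Step 4: k = 170000 * 13 * 512 / (4 * 53582633)
k = 5.2793 uN/um


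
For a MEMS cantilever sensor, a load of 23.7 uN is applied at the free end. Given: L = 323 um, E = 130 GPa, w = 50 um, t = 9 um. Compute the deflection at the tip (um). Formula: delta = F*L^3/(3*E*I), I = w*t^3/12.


Step 1: Calculate the second moment of area.
I = w * t^3 / 12 = 50 * 9^3 / 12 = 3037.5 um^4
Step 2: Convert E to consistent units (1 GPa = 1000 uN/um^2).
E = 130 GPa = 130000 uN/um^2
Step 3: Calculate tip deflection.
delta = F * L^3 / (3 * E * I)
delta = 23.7 * 323^3 / (3 * 130000 * 3037.5)
delta = 0.6742 um


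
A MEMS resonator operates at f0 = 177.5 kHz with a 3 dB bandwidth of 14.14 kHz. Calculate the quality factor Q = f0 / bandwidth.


Step 1: Q = f0 / bandwidth
Step 2: Q = 177.5 / 14.14
Q = 12.6


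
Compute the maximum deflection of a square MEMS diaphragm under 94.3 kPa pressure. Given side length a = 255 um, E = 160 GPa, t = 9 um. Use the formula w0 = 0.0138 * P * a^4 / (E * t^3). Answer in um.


Step 1: Convert pressure to compatible units (E is in GPa, so P in GPa).
P = 94.3 kPa = 94.3e-6 GPa
Step 2: Compute numerator: 0.0138 * P * a^4.
a^4 = 255^4 = 4228250625
numerator = 0.0138 * 94.3e-6 * 4228250625 = 5.5024e+03
Step 3: Compute denominator: E * t^3 = 160 * 9^3 = 116640
Step 4: w0 = numerator / denominator = 5.5024e+03 / 116640 = 0.0472 um


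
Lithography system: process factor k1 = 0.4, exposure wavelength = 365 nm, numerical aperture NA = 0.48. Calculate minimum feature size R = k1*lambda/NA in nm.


Step 1: Identify values: k1 = 0.4, lambda = 365 nm, NA = 0.48
Step 2: R = k1 * lambda / NA
R = 0.4 * 365 / 0.48
R = 304.2 nm


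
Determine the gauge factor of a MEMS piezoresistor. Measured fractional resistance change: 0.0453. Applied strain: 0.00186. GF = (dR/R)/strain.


Step 1: Identify values.
dR/R = 0.0453, strain = 0.00186
Step 2: GF = (dR/R) / strain = 0.0453 / 0.00186
GF = 24.4


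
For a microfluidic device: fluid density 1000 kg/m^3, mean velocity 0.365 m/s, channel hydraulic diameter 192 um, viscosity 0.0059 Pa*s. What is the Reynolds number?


Step 1: Convert Dh to meters: Dh = 192e-6 m
Step 2: Re = rho * v * Dh / mu
Re = 1000 * 0.365 * 192e-6 / 0.0059
Re = 11.878


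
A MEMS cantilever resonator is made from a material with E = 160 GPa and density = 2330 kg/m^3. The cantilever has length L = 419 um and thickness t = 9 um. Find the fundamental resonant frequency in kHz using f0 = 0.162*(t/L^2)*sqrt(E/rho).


Step 1: Convert units to SI.
t_SI = 9e-6 m, L_SI = 419e-6 m
Step 2: Calculate sqrt(E/rho).
sqrt(160e9 / 2330) = 8286.71 m/s
Step 3: Compute f0.
f0 = 0.162 * 9e-6 / (419e-6)^2 * 8286.71 = 68819.5 Hz = 68.82 kHz


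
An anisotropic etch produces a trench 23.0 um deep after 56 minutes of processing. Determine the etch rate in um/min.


Step 1: Etch rate = depth / time
Step 2: rate = 23.0 / 56
rate = 0.411 um/min


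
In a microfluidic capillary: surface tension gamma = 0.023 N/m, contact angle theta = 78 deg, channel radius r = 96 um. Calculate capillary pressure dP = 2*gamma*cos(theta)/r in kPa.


Step 1: cos(78 deg) = 0.2079
Step 2: Convert r to m: r = 96e-6 m
Step 3: dP = 2 * 0.023 * 0.2079 / 96e-6 = 99.6 Pa
Step 4: Convert Pa to kPa (divide by 1000).
dP = 0.1 kPa


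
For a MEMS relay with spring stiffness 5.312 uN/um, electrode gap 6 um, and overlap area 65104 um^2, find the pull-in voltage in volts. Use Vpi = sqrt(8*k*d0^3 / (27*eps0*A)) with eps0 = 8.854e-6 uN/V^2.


Step 1: Compute numerator: 8 * k * d0^3 = 8 * 5.312 * 6^3 = 9179.136
Step 2: Compute denominator: 27 * eps0 * A = 27 * 8.854e-6 * 65104 = 15.563632
Step 3: Vpi = sqrt(9179.136 / 15.563632)
Vpi = 24.29 V


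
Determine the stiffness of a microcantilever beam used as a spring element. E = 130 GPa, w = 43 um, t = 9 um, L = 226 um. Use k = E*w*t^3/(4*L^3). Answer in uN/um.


Step 1: Convert E to consistent units (1 GPa = 1000 uN/um^2).
E = 130 GPa = 130000 uN/um^2
Step 2: Compute t^3 = 9^3 = 729
Step 3: Compute L^3 = 226^3 = 11543176
Step 4: k = 130000 * 43 * 729 / (4 * 11543176)
k = 88.258 uN/um


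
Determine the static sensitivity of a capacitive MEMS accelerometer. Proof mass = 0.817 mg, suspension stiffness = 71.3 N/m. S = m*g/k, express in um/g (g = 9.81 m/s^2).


Step 1: Convert mass: m = 0.817 mg = 8.17e-07 kg
Step 2: S = m * g / k = 8.17e-07 * 9.81 / 71.3
Step 3: S = 1.12e-07 m/g
Step 4: Convert to um/g: S = 0.112 um/g


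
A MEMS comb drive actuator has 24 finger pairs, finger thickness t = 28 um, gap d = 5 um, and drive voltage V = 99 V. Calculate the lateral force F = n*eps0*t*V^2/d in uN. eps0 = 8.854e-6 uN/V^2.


Step 1: Parameters: n=24, eps0=8.854e-6 uN/V^2, t=28 um, V=99 V, d=5 um
Step 2: V^2 = 9801
Step 3: F = 24 * 8.854e-6 * 28 * 9801 / 5
F = 11.663 uN


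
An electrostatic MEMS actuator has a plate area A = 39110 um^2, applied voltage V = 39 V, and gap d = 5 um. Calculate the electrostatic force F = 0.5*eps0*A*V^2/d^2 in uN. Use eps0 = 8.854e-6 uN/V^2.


Step 1: Identify parameters.
eps0 = 8.854e-6 uN/V^2, A = 39110 um^2, V = 39 V, d = 5 um
Step 2: Compute V^2 = 39^2 = 1521
Step 3: Compute d^2 = 5^2 = 25
Step 4: F = 0.5 * 8.854e-6 * 39110 * 1521 / 25
F = 10.534 uN


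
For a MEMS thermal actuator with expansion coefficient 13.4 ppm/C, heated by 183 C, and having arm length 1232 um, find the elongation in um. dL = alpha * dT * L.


Step 1: Convert CTE: alpha = 13.4 ppm/C = 13.4e-6 /C
Step 2: dL = 13.4e-6 * 183 * 1232
dL = 3.0211 um


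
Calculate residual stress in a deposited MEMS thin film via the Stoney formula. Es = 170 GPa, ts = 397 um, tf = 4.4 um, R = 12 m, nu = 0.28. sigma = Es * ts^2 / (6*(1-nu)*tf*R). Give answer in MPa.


Step 1: Compute numerator: Es * ts^2 = 170 * 397^2 = 26793530 (GPa*um^2)
Step 2: Compute denominator (R in um): 6*(1-nu)*tf*R = 6*0.72*4.4*12e6 = 228096000.0 (um^2)
Step 3: sigma (GPa) = 26793530 / 228096000.0 = 1.17466e-01 GPa
Step 4: Convert to MPa (x1000): sigma = 117.5 MPa


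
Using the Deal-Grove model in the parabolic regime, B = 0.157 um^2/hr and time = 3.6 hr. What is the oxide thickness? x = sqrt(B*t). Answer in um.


Step 1: Compute B*t = 0.157 * 3.6 = 0.5652
Step 2: x = sqrt(0.5652)
x = 0.752 um


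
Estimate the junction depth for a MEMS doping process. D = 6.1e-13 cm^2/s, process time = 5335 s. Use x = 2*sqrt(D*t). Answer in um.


Step 1: Compute D*t = 6.1e-13 * 5335 = 3.25435e-09 cm^2
Step 2: sqrt(D*t) = 5.70469e-05 cm
Step 3: x = 2 * 5.70469e-05 cm = 1.140938e-04 cm
Step 4: Convert to um (1 cm = 1e4 um): x = 1.141 um


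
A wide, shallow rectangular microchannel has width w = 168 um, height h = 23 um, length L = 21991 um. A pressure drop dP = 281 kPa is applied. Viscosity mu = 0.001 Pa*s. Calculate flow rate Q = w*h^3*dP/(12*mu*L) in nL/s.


Step 1: Convert all dimensions to SI (meters).
w = 168e-6 m, h = 23e-6 m, L = 21991e-6 m, dP = 281e3 Pa
Step 2: Q = w * h^3 * dP / (12 * mu * L)
Q = 168e-6 * (23e-6)^3 * 281e3 / (12 * 0.001 * 21991e-6) = 2.17657123e-09 m^3/s
Step 3: Convert Q from m^3/s to nL/s (1 m^3 = 1e12 nL, so multiply by 1e12).
Q = 2176.571 nL/s


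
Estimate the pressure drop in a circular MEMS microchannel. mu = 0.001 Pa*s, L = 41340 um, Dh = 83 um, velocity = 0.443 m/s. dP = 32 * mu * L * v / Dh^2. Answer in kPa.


Step 1: Convert to SI: L = 41340e-6 m, Dh = 83e-6 m
Step 2: dP = 32 * 0.001 * 41340e-6 * 0.443 / (83e-6)^2
Step 3: dP = 85068.35 Pa
Step 4: Convert to kPa: dP = 85.07 kPa


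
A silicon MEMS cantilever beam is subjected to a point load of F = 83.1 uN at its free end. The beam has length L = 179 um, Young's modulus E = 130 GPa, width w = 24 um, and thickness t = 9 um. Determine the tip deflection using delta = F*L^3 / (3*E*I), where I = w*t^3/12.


Step 1: Calculate the second moment of area.
I = w * t^3 / 12 = 24 * 9^3 / 12 = 1458.0 um^4
Step 2: Convert E to consistent units (1 GPa = 1000 uN/um^2).
E = 130 GPa = 130000 uN/um^2
Step 3: Calculate tip deflection.
delta = F * L^3 / (3 * E * I)
delta = 83.1 * 179^3 / (3 * 130000 * 1458.0)
delta = 0.8382 um


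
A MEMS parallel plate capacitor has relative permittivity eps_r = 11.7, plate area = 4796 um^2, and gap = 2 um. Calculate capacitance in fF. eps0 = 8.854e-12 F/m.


Step 1: Convert area to m^2: A = 4796e-12 m^2
Step 2: Convert gap to m: d = 2e-6 m
Step 3: C = eps0 * eps_r * A / d
C = 8.854e-12 * 11.7 * 4796e-12 / 2e-6
Step 4: Convert to fF (multiply by 1e15).
C = 248.41 fF


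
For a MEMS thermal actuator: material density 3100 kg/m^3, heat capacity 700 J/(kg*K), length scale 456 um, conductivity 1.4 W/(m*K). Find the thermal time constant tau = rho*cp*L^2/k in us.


Step 1: Convert L to m: L = 456e-6 m
Step 2: L^2 = (456e-6)^2 = 2.07936e-07 m^2
Step 3: tau = 3100 * 700 * 2.07936e-07 / 1.4 = 3.223008e-01 s
Step 4: Convert to microseconds (multiply by 1e6).
tau = 322300.8 us


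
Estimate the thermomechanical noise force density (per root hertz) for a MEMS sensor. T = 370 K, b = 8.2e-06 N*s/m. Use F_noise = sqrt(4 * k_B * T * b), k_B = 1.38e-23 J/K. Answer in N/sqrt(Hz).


Step 1: Compute 4 * k_B * T * b
= 4 * 1.38e-23 * 370 * 8.2e-06
= 1.6748e-25 N^2/Hz
Step 2: F_noise = sqrt(1.6748e-25)
F_noise = 4.09e-13 N/sqrt(Hz)


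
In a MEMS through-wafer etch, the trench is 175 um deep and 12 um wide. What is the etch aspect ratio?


Step 1: AR = depth / width
Step 2: AR = 175 / 12
AR = 14.6


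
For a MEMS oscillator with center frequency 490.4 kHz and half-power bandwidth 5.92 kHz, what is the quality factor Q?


Step 1: Q = f0 / bandwidth
Step 2: Q = 490.4 / 5.92
Q = 82.8


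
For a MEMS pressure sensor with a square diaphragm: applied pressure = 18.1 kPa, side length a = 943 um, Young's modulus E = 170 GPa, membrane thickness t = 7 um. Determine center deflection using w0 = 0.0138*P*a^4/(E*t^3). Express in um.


Step 1: Convert pressure to compatible units (E is in GPa, so P in GPa).
P = 18.1 kPa = 18.1e-6 GPa
Step 2: Compute numerator: 0.0138 * P * a^4.
a^4 = 943^4 = 790763784001
numerator = 0.0138 * 18.1e-6 * 790763784001 = 1.97517e+05
Step 3: Compute denominator: E * t^3 = 170 * 7^3 = 58310
Step 4: w0 = numerator / denominator = 1.97517e+05 / 58310 = 3.3874 um


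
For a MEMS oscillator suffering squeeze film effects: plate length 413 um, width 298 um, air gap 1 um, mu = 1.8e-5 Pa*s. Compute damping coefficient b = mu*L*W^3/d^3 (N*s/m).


Step 1: Convert to SI.
L = 413e-6 m, W = 298e-6 m, d = 1e-6 m
Step 2: W^3 = (298e-6)^3 = 2.65e-11 m^3
Step 3: d^3 = (1e-6)^3 = 1.00e-18 m^3
Step 4: b = 1.8e-5 * 413e-6 * 2.65e-11 / 1.00e-18
b = 1.97e-01 N*s/m


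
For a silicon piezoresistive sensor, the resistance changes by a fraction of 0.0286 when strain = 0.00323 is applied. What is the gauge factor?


Step 1: Identify values.
dR/R = 0.0286, strain = 0.00323
Step 2: GF = (dR/R) / strain = 0.0286 / 0.00323
GF = 8.9


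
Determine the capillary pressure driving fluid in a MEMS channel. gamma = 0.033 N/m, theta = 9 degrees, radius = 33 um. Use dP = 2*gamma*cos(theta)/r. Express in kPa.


Step 1: cos(9 deg) = 0.9877
Step 2: Convert r to m: r = 33e-6 m
Step 3: dP = 2 * 0.033 * 0.9877 / 33e-6 = 1975.4 Pa
Step 4: Convert Pa to kPa (divide by 1000).
dP = 1.98 kPa


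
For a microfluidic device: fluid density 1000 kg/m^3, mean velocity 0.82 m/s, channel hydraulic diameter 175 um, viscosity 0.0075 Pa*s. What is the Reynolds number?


Step 1: Convert Dh to meters: Dh = 175e-6 m
Step 2: Re = rho * v * Dh / mu
Re = 1000 * 0.82 * 175e-6 / 0.0075
Re = 19.133


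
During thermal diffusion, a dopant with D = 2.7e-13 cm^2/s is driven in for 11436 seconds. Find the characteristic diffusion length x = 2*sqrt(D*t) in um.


Step 1: Compute D*t = 2.7e-13 * 11436 = 3.08772e-09 cm^2
Step 2: sqrt(D*t) = 5.55673e-05 cm
Step 3: x = 2 * 5.55673e-05 cm = 1.111346e-04 cm
Step 4: Convert to um (1 cm = 1e4 um): x = 1.111 um


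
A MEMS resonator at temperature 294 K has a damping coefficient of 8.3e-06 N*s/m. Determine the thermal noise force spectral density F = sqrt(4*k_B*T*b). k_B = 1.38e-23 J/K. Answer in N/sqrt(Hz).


Step 1: Compute 4 * k_B * T * b
= 4 * 1.38e-23 * 294 * 8.3e-06
= 1.3470e-25 N^2/Hz
Step 2: F_noise = sqrt(1.3470e-25)
F_noise = 3.67e-13 N/sqrt(Hz)


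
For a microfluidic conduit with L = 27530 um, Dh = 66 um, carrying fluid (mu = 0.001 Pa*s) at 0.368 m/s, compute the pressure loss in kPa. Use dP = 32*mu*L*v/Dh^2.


Step 1: Convert to SI: L = 27530e-6 m, Dh = 66e-6 m
Step 2: dP = 32 * 0.001 * 27530e-6 * 0.368 / (66e-6)^2
Step 3: dP = 74424.54 Pa
Step 4: Convert to kPa: dP = 74.42 kPa


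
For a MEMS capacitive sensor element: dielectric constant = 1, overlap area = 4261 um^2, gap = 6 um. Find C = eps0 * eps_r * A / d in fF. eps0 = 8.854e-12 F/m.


Step 1: Convert area to m^2: A = 4261e-12 m^2
Step 2: Convert gap to m: d = 6e-6 m
Step 3: C = eps0 * eps_r * A / d
C = 8.854e-12 * 1 * 4261e-12 / 6e-6
Step 4: Convert to fF (multiply by 1e15).
C = 6.29 fF


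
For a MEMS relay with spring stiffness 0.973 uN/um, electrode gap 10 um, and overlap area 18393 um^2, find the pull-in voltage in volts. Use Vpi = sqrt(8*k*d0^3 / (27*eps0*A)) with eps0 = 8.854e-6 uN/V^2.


Step 1: Compute numerator: 8 * k * d0^3 = 8 * 0.973 * 10^3 = 7784.0
Step 2: Compute denominator: 27 * eps0 * A = 27 * 8.854e-6 * 18393 = 4.396994
Step 3: Vpi = sqrt(7784.0 / 4.396994)
Vpi = 42.07 V


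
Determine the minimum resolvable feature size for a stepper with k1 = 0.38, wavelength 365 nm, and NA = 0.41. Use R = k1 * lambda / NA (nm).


Step 1: Identify values: k1 = 0.38, lambda = 365 nm, NA = 0.41
Step 2: R = k1 * lambda / NA
R = 0.38 * 365 / 0.41
R = 338.3 nm


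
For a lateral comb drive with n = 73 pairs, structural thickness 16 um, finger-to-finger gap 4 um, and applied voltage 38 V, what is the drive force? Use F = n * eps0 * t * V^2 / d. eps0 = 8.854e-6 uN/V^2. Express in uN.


Step 1: Parameters: n=73, eps0=8.854e-6 uN/V^2, t=16 um, V=38 V, d=4 um
Step 2: V^2 = 1444
Step 3: F = 73 * 8.854e-6 * 16 * 1444 / 4
F = 3.733 uN


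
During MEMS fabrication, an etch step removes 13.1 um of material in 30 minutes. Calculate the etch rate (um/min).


Step 1: Etch rate = depth / time
Step 2: rate = 13.1 / 30
rate = 0.437 um/min


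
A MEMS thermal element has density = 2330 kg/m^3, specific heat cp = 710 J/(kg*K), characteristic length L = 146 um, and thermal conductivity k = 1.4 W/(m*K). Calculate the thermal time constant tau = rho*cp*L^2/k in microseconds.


Step 1: Convert L to m: L = 146e-6 m
Step 2: L^2 = (146e-6)^2 = 2.1316e-08 m^2
Step 3: tau = 2330 * 710 * 2.1316e-08 / 1.4 = 2.518789914e-02 s
Step 4: Convert to microseconds (multiply by 1e6).
tau = 25187.899 us


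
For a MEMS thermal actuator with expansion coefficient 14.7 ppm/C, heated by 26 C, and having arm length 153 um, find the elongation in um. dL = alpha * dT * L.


Step 1: Convert CTE: alpha = 14.7 ppm/C = 14.7e-6 /C
Step 2: dL = 14.7e-6 * 26 * 153
dL = 0.0585 um


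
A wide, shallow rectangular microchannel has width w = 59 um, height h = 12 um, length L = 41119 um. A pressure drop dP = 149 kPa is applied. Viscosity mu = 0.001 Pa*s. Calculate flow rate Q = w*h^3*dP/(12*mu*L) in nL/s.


Step 1: Convert all dimensions to SI (meters).
w = 59e-6 m, h = 12e-6 m, L = 41119e-6 m, dP = 149e3 Pa
Step 2: Q = w * h^3 * dP / (12 * mu * L)
Q = 59e-6 * (12e-6)^3 * 149e3 / (12 * 0.001 * 41119e-6) = 3.078635e-11 m^3/s
Step 3: Convert Q from m^3/s to nL/s (1 m^3 = 1e12 nL, so multiply by 1e12).
Q = 30.786 nL/s


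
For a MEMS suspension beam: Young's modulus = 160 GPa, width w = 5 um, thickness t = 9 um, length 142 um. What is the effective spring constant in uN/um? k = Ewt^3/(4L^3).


Step 1: Convert E to consistent units (1 GPa = 1000 uN/um^2).
E = 160 GPa = 160000 uN/um^2
Step 2: Compute t^3 = 9^3 = 729
Step 3: Compute L^3 = 142^3 = 2863288
Step 4: k = 160000 * 5 * 729 / (4 * 2863288)
k = 50.9205 uN/um


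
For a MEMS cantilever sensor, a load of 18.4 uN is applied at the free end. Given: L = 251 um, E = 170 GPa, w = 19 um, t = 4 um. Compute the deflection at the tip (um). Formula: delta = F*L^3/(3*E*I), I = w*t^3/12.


Step 1: Calculate the second moment of area.
I = w * t^3 / 12 = 19 * 4^3 / 12 = 101.3333 um^4
Step 2: Convert E to consistent units (1 GPa = 1000 uN/um^2).
E = 170 GPa = 170000 uN/um^2
Step 3: Calculate tip deflection.
delta = F * L^3 / (3 * E * I)
delta = 18.4 * 251^3 / (3 * 170000 * 101.3333)
delta = 5.6301 um


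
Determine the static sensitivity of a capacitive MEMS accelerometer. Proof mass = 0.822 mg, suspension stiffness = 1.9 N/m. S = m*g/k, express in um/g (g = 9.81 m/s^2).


Step 1: Convert mass: m = 0.822 mg = 8.22e-07 kg
Step 2: S = m * g / k = 8.22e-07 * 9.81 / 1.9
Step 3: S = 4.24e-06 m/g
Step 4: Convert to um/g: S = 4.244 um/g


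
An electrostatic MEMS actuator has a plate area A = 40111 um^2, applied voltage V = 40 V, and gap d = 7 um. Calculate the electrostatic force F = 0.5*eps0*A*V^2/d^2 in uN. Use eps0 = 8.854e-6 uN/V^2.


Step 1: Identify parameters.
eps0 = 8.854e-6 uN/V^2, A = 40111 um^2, V = 40 V, d = 7 um
Step 2: Compute V^2 = 40^2 = 1600
Step 3: Compute d^2 = 7^2 = 49
Step 4: F = 0.5 * 8.854e-6 * 40111 * 1600 / 49
F = 5.798 uN


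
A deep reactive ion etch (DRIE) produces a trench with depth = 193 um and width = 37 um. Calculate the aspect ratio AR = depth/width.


Step 1: AR = depth / width
Step 2: AR = 193 / 37
AR = 5.2


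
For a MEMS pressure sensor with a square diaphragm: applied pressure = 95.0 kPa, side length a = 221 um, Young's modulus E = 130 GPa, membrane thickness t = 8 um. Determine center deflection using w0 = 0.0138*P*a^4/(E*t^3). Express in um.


Step 1: Convert pressure to compatible units (E is in GPa, so P in GPa).
P = 95.0 kPa = 95.0e-6 GPa
Step 2: Compute numerator: 0.0138 * P * a^4.
a^4 = 221^4 = 2385443281
numerator = 0.0138 * 95.0e-6 * 2385443281 = 3.127e+03
Step 3: Compute denominator: E * t^3 = 130 * 8^3 = 66560
Step 4: w0 = numerator / denominator = 3.127e+03 / 66560 = 0.047 um


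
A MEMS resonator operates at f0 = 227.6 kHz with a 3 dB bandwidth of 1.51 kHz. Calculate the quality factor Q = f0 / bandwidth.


Step 1: Q = f0 / bandwidth
Step 2: Q = 227.6 / 1.51
Q = 150.7


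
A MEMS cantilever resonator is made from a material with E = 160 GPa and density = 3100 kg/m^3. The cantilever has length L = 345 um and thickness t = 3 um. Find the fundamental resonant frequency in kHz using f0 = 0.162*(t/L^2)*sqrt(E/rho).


Step 1: Convert units to SI.
t_SI = 3e-6 m, L_SI = 345e-6 m
Step 2: Calculate sqrt(E/rho).
sqrt(160e9 / 3100) = 7184.21 m/s
Step 3: Compute f0.
f0 = 0.162 * 3e-6 / (345e-6)^2 * 7184.21 = 29334.4 Hz = 29.33 kHz


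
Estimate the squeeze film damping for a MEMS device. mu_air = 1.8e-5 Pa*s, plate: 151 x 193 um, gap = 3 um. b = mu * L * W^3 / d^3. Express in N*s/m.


Step 1: Convert to SI.
L = 151e-6 m, W = 193e-6 m, d = 3e-6 m
Step 2: W^3 = (193e-6)^3 = 7.19e-12 m^3
Step 3: d^3 = (3e-6)^3 = 2.70e-17 m^3
Step 4: b = 1.8e-5 * 151e-6 * 7.19e-12 / 2.70e-17
b = 7.24e-04 N*s/m


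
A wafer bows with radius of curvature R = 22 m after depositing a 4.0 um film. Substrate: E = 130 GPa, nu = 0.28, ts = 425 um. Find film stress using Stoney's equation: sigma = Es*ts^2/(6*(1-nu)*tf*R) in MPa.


Step 1: Compute numerator: Es * ts^2 = 130 * 425^2 = 23481250 (GPa*um^2)
Step 2: Compute denominator (R in um): 6*(1-nu)*tf*R = 6*0.72*4.0*22e6 = 380160000.0 (um^2)
Step 3: sigma (GPa) = 23481250 / 380160000.0 = 6.1767e-02 GPa
Step 4: Convert to MPa (x1000): sigma = 61.8 MPa


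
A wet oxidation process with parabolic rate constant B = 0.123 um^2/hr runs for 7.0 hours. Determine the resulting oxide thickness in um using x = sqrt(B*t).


Step 1: Compute B*t = 0.123 * 7.0 = 0.861
Step 2: x = sqrt(0.861)
x = 0.928 um


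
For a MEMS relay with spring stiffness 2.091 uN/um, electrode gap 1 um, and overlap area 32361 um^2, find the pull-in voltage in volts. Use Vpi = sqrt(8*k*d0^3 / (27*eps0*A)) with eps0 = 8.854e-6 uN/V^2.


Step 1: Compute numerator: 8 * k * d0^3 = 8 * 2.091 * 1^3 = 16.728
Step 2: Compute denominator: 27 * eps0 * A = 27 * 8.854e-6 * 32361 = 7.736156
Step 3: Vpi = sqrt(16.728 / 7.736156)
Vpi = 1.47 V


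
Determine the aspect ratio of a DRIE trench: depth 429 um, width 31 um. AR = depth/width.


Step 1: AR = depth / width
Step 2: AR = 429 / 31
AR = 13.8


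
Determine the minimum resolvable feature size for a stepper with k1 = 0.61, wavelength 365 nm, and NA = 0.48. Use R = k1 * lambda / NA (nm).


Step 1: Identify values: k1 = 0.61, lambda = 365 nm, NA = 0.48
Step 2: R = k1 * lambda / NA
R = 0.61 * 365 / 0.48
R = 463.9 nm


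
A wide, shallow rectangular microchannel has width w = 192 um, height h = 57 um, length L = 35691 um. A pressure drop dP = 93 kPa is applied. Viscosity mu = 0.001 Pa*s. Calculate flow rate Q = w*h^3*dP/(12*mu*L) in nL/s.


Step 1: Convert all dimensions to SI (meters).
w = 192e-6 m, h = 57e-6 m, L = 35691e-6 m, dP = 93e3 Pa
Step 2: Q = w * h^3 * dP / (12 * mu * L)
Q = 192e-6 * (57e-6)^3 * 93e3 / (12 * 0.001 * 35691e-6) = 7.72091519e-09 m^3/s
Step 3: Convert Q from m^3/s to nL/s (1 m^3 = 1e12 nL, so multiply by 1e12).
Q = 7720.915 nL/s


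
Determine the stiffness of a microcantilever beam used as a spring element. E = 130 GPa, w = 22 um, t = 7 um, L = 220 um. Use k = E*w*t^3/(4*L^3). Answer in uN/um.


Step 1: Convert E to consistent units (1 GPa = 1000 uN/um^2).
E = 130 GPa = 130000 uN/um^2
Step 2: Compute t^3 = 7^3 = 343
Step 3: Compute L^3 = 220^3 = 10648000
Step 4: k = 130000 * 22 * 343 / (4 * 10648000)
k = 23.032 uN/um


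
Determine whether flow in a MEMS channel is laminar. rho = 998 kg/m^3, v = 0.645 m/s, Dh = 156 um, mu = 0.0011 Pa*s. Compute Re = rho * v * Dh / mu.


Step 1: Convert Dh to meters: Dh = 156e-6 m
Step 2: Re = rho * v * Dh / mu
Re = 998 * 0.645 * 156e-6 / 0.0011
Re = 91.29
Since Re = 91.29 is below ~2300, the flow is laminar.


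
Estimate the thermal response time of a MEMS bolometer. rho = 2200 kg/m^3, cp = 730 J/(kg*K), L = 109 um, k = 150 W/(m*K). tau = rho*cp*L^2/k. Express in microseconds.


Step 1: Convert L to m: L = 109e-6 m
Step 2: L^2 = (109e-6)^2 = 1.1881e-08 m^2
Step 3: tau = 2200 * 730 * 1.1881e-08 / 150 = 1.2720591e-04 s
Step 4: Convert to microseconds (multiply by 1e6).
tau = 127.206 us


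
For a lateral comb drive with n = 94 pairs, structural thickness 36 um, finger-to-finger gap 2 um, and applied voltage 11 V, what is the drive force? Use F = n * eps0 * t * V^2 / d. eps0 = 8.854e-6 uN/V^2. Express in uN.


Step 1: Parameters: n=94, eps0=8.854e-6 uN/V^2, t=36 um, V=11 V, d=2 um
Step 2: V^2 = 121
Step 3: F = 94 * 8.854e-6 * 36 * 121 / 2
F = 1.813 uN


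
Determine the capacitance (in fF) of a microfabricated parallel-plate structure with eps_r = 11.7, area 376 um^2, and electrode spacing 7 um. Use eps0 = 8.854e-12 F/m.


Step 1: Convert area to m^2: A = 376e-12 m^2
Step 2: Convert gap to m: d = 7e-6 m
Step 3: C = eps0 * eps_r * A / d
C = 8.854e-12 * 11.7 * 376e-12 / 7e-6
Step 4: Convert to fF (multiply by 1e15).
C = 5.56 fF


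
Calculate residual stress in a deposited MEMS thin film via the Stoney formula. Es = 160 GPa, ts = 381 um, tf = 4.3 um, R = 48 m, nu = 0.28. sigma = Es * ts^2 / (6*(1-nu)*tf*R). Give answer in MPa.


Step 1: Compute numerator: Es * ts^2 = 160 * 381^2 = 23225760 (GPa*um^2)
Step 2: Compute denominator (R in um): 6*(1-nu)*tf*R = 6*0.72*4.3*48e6 = 891648000.0 (um^2)
Step 3: sigma (GPa) = 23225760 / 891648000.0 = 2.6048e-02 GPa
Step 4: Convert to MPa (x1000): sigma = 26.0 MPa


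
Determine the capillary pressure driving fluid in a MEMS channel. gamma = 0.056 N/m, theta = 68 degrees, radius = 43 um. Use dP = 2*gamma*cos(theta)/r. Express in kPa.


Step 1: cos(68 deg) = 0.3746
Step 2: Convert r to m: r = 43e-6 m
Step 3: dP = 2 * 0.056 * 0.3746 / 43e-6 = 975.7 Pa
Step 4: Convert Pa to kPa (divide by 1000).
dP = 0.98 kPa


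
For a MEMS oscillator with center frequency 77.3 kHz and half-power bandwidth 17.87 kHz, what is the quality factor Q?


Step 1: Q = f0 / bandwidth
Step 2: Q = 77.3 / 17.87
Q = 4.3


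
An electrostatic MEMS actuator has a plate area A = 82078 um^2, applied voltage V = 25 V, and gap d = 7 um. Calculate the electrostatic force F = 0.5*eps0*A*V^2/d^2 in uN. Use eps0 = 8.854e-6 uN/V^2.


Step 1: Identify parameters.
eps0 = 8.854e-6 uN/V^2, A = 82078 um^2, V = 25 V, d = 7 um
Step 2: Compute V^2 = 25^2 = 625
Step 3: Compute d^2 = 7^2 = 49
Step 4: F = 0.5 * 8.854e-6 * 82078 * 625 / 49
F = 4.635 uN


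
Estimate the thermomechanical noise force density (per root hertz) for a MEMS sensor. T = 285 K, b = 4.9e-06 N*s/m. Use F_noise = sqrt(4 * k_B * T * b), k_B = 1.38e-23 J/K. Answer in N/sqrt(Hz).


Step 1: Compute 4 * k_B * T * b
= 4 * 1.38e-23 * 285 * 4.9e-06
= 7.7087e-26 N^2/Hz
Step 2: F_noise = sqrt(7.7087e-26)
F_noise = 2.78e-13 N/sqrt(Hz)


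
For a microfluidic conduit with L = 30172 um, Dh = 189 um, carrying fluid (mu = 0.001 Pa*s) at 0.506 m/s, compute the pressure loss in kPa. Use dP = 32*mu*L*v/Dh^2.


Step 1: Convert to SI: L = 30172e-6 m, Dh = 189e-6 m
Step 2: dP = 32 * 0.001 * 30172e-6 * 0.506 / (189e-6)^2
Step 3: dP = 13676.69 Pa
Step 4: Convert to kPa: dP = 13.68 kPa


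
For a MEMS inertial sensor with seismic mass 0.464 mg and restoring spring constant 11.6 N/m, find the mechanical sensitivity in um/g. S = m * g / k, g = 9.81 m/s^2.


Step 1: Convert mass: m = 0.464 mg = 4.64e-07 kg
Step 2: S = m * g / k = 4.64e-07 * 9.81 / 11.6
Step 3: S = 3.92e-07 m/g
Step 4: Convert to um/g: S = 0.392 um/g


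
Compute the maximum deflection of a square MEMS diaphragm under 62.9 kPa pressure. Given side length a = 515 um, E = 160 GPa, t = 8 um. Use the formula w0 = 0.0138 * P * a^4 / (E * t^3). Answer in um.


Step 1: Convert pressure to compatible units (E is in GPa, so P in GPa).
P = 62.9 kPa = 62.9e-6 GPa
Step 2: Compute numerator: 0.0138 * P * a^4.
a^4 = 515^4 = 70344300625
numerator = 0.0138 * 62.9e-6 * 70344300625 = 6.10603e+04
Step 3: Compute denominator: E * t^3 = 160 * 8^3 = 81920
Step 4: w0 = numerator / denominator = 6.10603e+04 / 81920 = 0.7454 um


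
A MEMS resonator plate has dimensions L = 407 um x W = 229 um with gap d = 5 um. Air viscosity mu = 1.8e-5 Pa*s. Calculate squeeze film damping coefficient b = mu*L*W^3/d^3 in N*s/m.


Step 1: Convert to SI.
L = 407e-6 m, W = 229e-6 m, d = 5e-6 m
Step 2: W^3 = (229e-6)^3 = 1.20e-11 m^3
Step 3: d^3 = (5e-6)^3 = 1.25e-16 m^3
Step 4: b = 1.8e-5 * 407e-6 * 1.20e-11 / 1.25e-16
b = 7.04e-04 N*s/m


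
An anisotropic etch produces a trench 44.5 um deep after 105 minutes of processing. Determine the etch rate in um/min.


Step 1: Etch rate = depth / time
Step 2: rate = 44.5 / 105
rate = 0.424 um/min


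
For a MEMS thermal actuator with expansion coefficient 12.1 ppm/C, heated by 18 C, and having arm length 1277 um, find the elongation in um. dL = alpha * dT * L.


Step 1: Convert CTE: alpha = 12.1 ppm/C = 12.1e-6 /C
Step 2: dL = 12.1e-6 * 18 * 1277
dL = 0.2781 um


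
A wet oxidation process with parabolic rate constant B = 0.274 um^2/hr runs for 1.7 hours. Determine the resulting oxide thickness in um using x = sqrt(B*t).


Step 1: Compute B*t = 0.274 * 1.7 = 0.4658
Step 2: x = sqrt(0.4658)
x = 0.682 um


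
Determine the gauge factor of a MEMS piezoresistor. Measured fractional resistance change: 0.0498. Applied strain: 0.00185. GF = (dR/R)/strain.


Step 1: Identify values.
dR/R = 0.0498, strain = 0.00185
Step 2: GF = (dR/R) / strain = 0.0498 / 0.00185
GF = 26.9


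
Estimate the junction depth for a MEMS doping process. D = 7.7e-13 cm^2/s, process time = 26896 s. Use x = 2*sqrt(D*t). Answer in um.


Step 1: Compute D*t = 7.7e-13 * 26896 = 2.070992e-08 cm^2
Step 2: sqrt(D*t) = 1.43909e-04 cm
Step 3: x = 2 * 1.43909e-04 cm = 2.87818e-04 cm
Step 4: Convert to um (1 cm = 1e4 um): x = 2.878 um


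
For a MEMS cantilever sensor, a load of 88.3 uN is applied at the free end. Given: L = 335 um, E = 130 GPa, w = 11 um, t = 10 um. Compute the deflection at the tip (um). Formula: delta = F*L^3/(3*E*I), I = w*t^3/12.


Step 1: Calculate the second moment of area.
I = w * t^3 / 12 = 11 * 10^3 / 12 = 916.6667 um^4
Step 2: Convert E to consistent units (1 GPa = 1000 uN/um^2).
E = 130 GPa = 130000 uN/um^2
Step 3: Calculate tip deflection.
delta = F * L^3 / (3 * E * I)
delta = 88.3 * 335^3 / (3 * 130000 * 916.6667)
delta = 9.2858 um


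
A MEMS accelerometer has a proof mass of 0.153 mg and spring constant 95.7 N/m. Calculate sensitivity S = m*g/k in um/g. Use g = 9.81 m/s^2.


Step 1: Convert mass: m = 0.153 mg = 1.53e-07 kg
Step 2: S = m * g / k = 1.53e-07 * 9.81 / 95.7
Step 3: S = 1.57e-08 m/g
Step 4: Convert to um/g: S = 0.016 um/g


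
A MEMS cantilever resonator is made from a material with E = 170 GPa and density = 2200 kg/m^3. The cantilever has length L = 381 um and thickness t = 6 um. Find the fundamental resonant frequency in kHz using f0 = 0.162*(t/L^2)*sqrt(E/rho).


Step 1: Convert units to SI.
t_SI = 6e-6 m, L_SI = 381e-6 m
Step 2: Calculate sqrt(E/rho).
sqrt(170e9 / 2200) = 8790.49 m/s
Step 3: Compute f0.
f0 = 0.162 * 6e-6 / (381e-6)^2 * 8790.49 = 58861.2 Hz = 58.86 kHz


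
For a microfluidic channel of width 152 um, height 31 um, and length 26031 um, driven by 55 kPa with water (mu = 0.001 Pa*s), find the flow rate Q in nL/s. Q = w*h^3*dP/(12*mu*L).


Step 1: Convert all dimensions to SI (meters).
w = 152e-6 m, h = 31e-6 m, L = 26031e-6 m, dP = 55e3 Pa
Step 2: Q = w * h^3 * dP / (12 * mu * L)
Q = 152e-6 * (31e-6)^3 * 55e3 / (12 * 0.001 * 26031e-6) = 7.972954e-10 m^3/s
Step 3: Convert Q from m^3/s to nL/s (1 m^3 = 1e12 nL, so multiply by 1e12).
Q = 797.295 nL/s


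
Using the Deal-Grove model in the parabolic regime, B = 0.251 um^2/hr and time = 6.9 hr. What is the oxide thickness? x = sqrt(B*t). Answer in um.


Step 1: Compute B*t = 0.251 * 6.9 = 1.7319
Step 2: x = sqrt(1.7319)
x = 1.316 um


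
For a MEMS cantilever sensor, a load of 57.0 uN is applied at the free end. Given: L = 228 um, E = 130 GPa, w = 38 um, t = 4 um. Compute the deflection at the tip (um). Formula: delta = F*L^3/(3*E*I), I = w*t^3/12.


Step 1: Calculate the second moment of area.
I = w * t^3 / 12 = 38 * 4^3 / 12 = 202.6667 um^4
Step 2: Convert E to consistent units (1 GPa = 1000 uN/um^2).
E = 130 GPa = 130000 uN/um^2
Step 3: Calculate tip deflection.
delta = F * L^3 / (3 * E * I)
delta = 57.0 * 228^3 / (3 * 130000 * 202.6667)
delta = 8.5474 um


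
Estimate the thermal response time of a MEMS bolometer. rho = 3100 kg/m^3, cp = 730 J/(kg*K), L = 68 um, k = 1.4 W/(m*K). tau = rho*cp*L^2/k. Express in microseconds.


Step 1: Convert L to m: L = 68e-6 m
Step 2: L^2 = (68e-6)^2 = 4.624e-09 m^2
Step 3: tau = 3100 * 730 * 4.624e-09 / 1.4 = 7.47436571e-03 s
Step 4: Convert to microseconds (multiply by 1e6).
tau = 7474.366 us


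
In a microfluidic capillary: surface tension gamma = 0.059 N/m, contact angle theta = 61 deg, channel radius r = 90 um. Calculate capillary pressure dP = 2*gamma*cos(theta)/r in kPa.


Step 1: cos(61 deg) = 0.4848
Step 2: Convert r to m: r = 90e-6 m
Step 3: dP = 2 * 0.059 * 0.4848 / 90e-6 = 635.6 Pa
Step 4: Convert Pa to kPa (divide by 1000).
dP = 0.64 kPa


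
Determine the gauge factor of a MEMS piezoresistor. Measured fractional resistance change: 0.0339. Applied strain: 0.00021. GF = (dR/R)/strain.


Step 1: Identify values.
dR/R = 0.0339, strain = 0.00021
Step 2: GF = (dR/R) / strain = 0.0339 / 0.00021
GF = 161.4


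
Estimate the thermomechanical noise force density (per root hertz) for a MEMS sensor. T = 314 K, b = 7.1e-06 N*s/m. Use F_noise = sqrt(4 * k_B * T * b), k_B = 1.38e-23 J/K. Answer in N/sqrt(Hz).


Step 1: Compute 4 * k_B * T * b
= 4 * 1.38e-23 * 314 * 7.1e-06
= 1.2306e-25 N^2/Hz
Step 2: F_noise = sqrt(1.2306e-25)
F_noise = 3.51e-13 N/sqrt(Hz)


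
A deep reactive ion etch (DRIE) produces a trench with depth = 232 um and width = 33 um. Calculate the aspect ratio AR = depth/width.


Step 1: AR = depth / width
Step 2: AR = 232 / 33
AR = 7.0


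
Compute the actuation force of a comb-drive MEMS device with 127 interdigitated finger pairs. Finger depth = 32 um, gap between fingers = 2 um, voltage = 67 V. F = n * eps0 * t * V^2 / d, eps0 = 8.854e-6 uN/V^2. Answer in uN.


Step 1: Parameters: n=127, eps0=8.854e-6 uN/V^2, t=32 um, V=67 V, d=2 um
Step 2: V^2 = 4489
Step 3: F = 127 * 8.854e-6 * 32 * 4489 / 2
F = 80.763 uN


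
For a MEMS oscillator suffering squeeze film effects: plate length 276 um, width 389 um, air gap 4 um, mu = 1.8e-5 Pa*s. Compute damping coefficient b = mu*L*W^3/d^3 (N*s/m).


Step 1: Convert to SI.
L = 276e-6 m, W = 389e-6 m, d = 4e-6 m
Step 2: W^3 = (389e-6)^3 = 5.89e-11 m^3
Step 3: d^3 = (4e-6)^3 = 6.40e-17 m^3
Step 4: b = 1.8e-5 * 276e-6 * 5.89e-11 / 6.40e-17
b = 4.57e-03 N*s/m


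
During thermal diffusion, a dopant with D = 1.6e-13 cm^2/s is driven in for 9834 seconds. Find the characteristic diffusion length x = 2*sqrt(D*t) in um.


Step 1: Compute D*t = 1.6e-13 * 9834 = 1.57344e-09 cm^2
Step 2: sqrt(D*t) = 3.9667e-05 cm
Step 3: x = 2 * 3.9667e-05 cm = 7.9334e-05 cm
Step 4: Convert to um (1 cm = 1e4 um): x = 0.793 um


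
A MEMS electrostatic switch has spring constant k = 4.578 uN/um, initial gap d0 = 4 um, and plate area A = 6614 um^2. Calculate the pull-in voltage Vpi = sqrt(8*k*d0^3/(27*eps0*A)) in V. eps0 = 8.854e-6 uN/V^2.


Step 1: Compute numerator: 8 * k * d0^3 = 8 * 4.578 * 4^3 = 2343.936
Step 2: Compute denominator: 27 * eps0 * A = 27 * 8.854e-6 * 6614 = 1.58113
Step 3: Vpi = sqrt(2343.936 / 1.58113)
Vpi = 38.5 V


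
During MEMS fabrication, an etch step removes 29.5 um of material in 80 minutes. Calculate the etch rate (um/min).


Step 1: Etch rate = depth / time
Step 2: rate = 29.5 / 80
rate = 0.369 um/min


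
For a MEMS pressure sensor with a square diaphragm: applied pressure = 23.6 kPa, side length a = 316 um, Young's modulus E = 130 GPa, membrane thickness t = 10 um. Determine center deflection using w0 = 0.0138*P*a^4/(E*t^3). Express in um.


Step 1: Convert pressure to compatible units (E is in GPa, so P in GPa).
P = 23.6 kPa = 23.6e-6 GPa
Step 2: Compute numerator: 0.0138 * P * a^4.
a^4 = 316^4 = 9971220736
numerator = 0.0138 * 23.6e-6 * 9971220736 = 3.247e+03
Step 3: Compute denominator: E * t^3 = 130 * 10^3 = 130000
Step 4: w0 = numerator / denominator = 3.247e+03 / 130000 = 0.025 um


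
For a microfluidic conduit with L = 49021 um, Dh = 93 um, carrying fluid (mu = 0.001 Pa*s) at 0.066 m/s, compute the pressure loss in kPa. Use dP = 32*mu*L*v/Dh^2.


Step 1: Convert to SI: L = 49021e-6 m, Dh = 93e-6 m
Step 2: dP = 32 * 0.001 * 49021e-6 * 0.066 / (93e-6)^2
Step 3: dP = 11970.44 Pa
Step 4: Convert to kPa: dP = 11.97 kPa


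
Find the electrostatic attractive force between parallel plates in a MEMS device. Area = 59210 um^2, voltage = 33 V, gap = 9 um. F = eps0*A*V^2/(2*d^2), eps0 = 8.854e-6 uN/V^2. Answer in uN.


Step 1: Identify parameters.
eps0 = 8.854e-6 uN/V^2, A = 59210 um^2, V = 33 V, d = 9 um
Step 2: Compute V^2 = 33^2 = 1089
Step 3: Compute d^2 = 9^2 = 81
Step 4: F = 0.5 * 8.854e-6 * 59210 * 1089 / 81
F = 3.524 uN


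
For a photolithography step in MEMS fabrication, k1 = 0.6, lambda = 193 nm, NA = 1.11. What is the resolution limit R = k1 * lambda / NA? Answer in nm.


Step 1: Identify values: k1 = 0.6, lambda = 193 nm, NA = 1.11
Step 2: R = k1 * lambda / NA
R = 0.6 * 193 / 1.11
R = 104.3 nm


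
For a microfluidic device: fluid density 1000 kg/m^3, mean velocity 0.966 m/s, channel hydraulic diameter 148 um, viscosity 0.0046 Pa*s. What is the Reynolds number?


Step 1: Convert Dh to meters: Dh = 148e-6 m
Step 2: Re = rho * v * Dh / mu
Re = 1000 * 0.966 * 148e-6 / 0.0046
Re = 31.08


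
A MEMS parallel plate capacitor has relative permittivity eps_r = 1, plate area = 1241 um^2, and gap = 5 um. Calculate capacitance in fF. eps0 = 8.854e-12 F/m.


Step 1: Convert area to m^2: A = 1241e-12 m^2
Step 2: Convert gap to m: d = 5e-6 m
Step 3: C = eps0 * eps_r * A / d
C = 8.854e-12 * 1 * 1241e-12 / 5e-6
Step 4: Convert to fF (multiply by 1e15).
C = 2.2 fF
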